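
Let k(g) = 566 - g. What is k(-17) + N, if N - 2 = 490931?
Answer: 491516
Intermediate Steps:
N = 490933 (N = 2 + 490931 = 490933)
k(-17) + N = (566 - 1*(-17)) + 490933 = (566 + 17) + 490933 = 583 + 490933 = 491516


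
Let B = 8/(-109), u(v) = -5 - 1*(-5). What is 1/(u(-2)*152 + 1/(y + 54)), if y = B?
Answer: 5878/109 ≈ 53.927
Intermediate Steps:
u(v) = 0 (u(v) = -5 + 5 = 0)
B = -8/109 (B = 8*(-1/109) = -8/109 ≈ -0.073395)
y = -8/109 ≈ -0.073395
1/(u(-2)*152 + 1/(y + 54)) = 1/(0*152 + 1/(-8/109 + 54)) = 1/(0 + 1/(5878/109)) = 1/(0 + 109/5878) = 1/(109/5878) = 5878/109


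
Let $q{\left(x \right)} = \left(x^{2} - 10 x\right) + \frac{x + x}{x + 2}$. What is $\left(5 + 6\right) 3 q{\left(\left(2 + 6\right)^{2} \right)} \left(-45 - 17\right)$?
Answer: $-7074944$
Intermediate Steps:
$q{\left(x \right)} = x^{2} - 10 x + \frac{2 x}{2 + x}$ ($q{\left(x \right)} = \left(x^{2} - 10 x\right) + \frac{2 x}{2 + x} = x^{2} - 10 x + \frac{2 x}{2 + x}$)
$\left(5 + 6\right) 3 q{\left(\left(2 + 6\right)^{2} \right)} \left(-45 - 17\right) = \left(5 + 6\right) 3 \frac{\left(2 + 6\right)^{2} \left(-18 + \left(\left(2 + 6\right)^{2}\right)^{2} - 8 \left(2 + 6\right)^{2}\right)}{2 + \left(2 + 6\right)^{2}} \left(-45 - 17\right) = 11 \cdot 3 \frac{8^{2} \left(-18 + \left(8^{2}\right)^{2} - 8 \cdot 8^{2}\right)}{2 + 8^{2}} \left(-62\right) = 33 \frac{64 \left(-18 + 64^{2} - 512\right)}{2 + 64} \left(-62\right) = 33 \frac{64 \left(-18 + 4096 - 512\right)}{66} \left(-62\right) = 33 \cdot 64 \cdot \frac{1}{66} \cdot 3566 \left(-62\right) = 33 \cdot \frac{114112}{33} \left(-62\right) = 114112 \left(-62\right) = -7074944$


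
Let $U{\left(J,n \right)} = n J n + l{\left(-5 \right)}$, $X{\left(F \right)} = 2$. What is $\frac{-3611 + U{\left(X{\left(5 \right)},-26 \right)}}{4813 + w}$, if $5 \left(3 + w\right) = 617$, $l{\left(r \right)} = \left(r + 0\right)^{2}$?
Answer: $- \frac{11170}{24667} \approx -0.45283$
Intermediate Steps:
$l{\left(r \right)} = r^{2}$
$U{\left(J,n \right)} = 25 + J n^{2}$ ($U{\left(J,n \right)} = n J n + \left(-5\right)^{2} = J n n + 25 = J n^{2} + 25 = 25 + J n^{2}$)
$w = \frac{602}{5}$ ($w = -3 + \frac{1}{5} \cdot 617 = -3 + \frac{617}{5} = \frac{602}{5} \approx 120.4$)
$\frac{-3611 + U{\left(X{\left(5 \right)},-26 \right)}}{4813 + w} = \frac{-3611 + \left(25 + 2 \left(-26\right)^{2}\right)}{4813 + \frac{602}{5}} = \frac{-3611 + \left(25 + 2 \cdot 676\right)}{\frac{24667}{5}} = \left(-3611 + \left(25 + 1352\right)\right) \frac{5}{24667} = \left(-3611 + 1377\right) \frac{5}{24667} = \left(-2234\right) \frac{5}{24667} = - \frac{11170}{24667}$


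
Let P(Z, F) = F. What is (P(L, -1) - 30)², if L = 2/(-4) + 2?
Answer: 961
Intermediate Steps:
L = 3/2 (L = 2*(-¼) + 2 = -½ + 2 = 3/2 ≈ 1.5000)
(P(L, -1) - 30)² = (-1 - 30)² = (-31)² = 961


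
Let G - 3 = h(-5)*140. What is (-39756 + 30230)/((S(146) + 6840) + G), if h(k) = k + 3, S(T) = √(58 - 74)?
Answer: -62519138/43072985 + 38104*I/43072985 ≈ -1.4515 + 0.00088464*I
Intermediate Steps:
S(T) = 4*I (S(T) = √(-16) = 4*I)
h(k) = 3 + k
G = -277 (G = 3 + (3 - 5)*140 = 3 - 2*140 = 3 - 280 = -277)
(-39756 + 30230)/((S(146) + 6840) + G) = (-39756 + 30230)/((4*I + 6840) - 277) = -9526/((6840 + 4*I) - 277) = -9526*(6563 - 4*I)/43072985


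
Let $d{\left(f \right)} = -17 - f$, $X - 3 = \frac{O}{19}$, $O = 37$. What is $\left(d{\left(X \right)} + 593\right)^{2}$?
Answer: $\frac{117722500}{361} \approx 3.261 \cdot 10^{5}$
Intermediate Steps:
$X = \frac{94}{19}$ ($X = 3 + \frac{37}{19} = \frac{94}{19} \approx 4.9474$)
$\left(d{\left(X \right)} + 593\right)^{2} = \left(\left(-17 - \frac{94}{19}\right) + 593\right)^{2} = \left(- \frac{417}{19} + 593\right)^{2} = \left(\frac{10850}{19}\right)^{2} = \frac{117722500}{361}$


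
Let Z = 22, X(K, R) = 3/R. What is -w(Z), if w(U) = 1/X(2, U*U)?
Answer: -484/3 ≈ -161.33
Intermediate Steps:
w(U) = U²/3 (w(U) = 1/(3/((U*U))) = 1/(3/(U²)) = 1/(3/U²) = U²/3)
-w(Z) = -22²/3 = -484/3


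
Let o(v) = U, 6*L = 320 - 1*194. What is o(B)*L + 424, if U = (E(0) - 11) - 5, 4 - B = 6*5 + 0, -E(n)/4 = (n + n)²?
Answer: 88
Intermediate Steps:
E(n) = -16*n² (E(n) = -4*(n + n)² = -4*4*n² = -16*n²)
B = -26 (B = 4 - (6*5 + 0) = 4 - (30 + 0) = 4 - 1*30 = 4 - 30 = -26)
L = 21 (L = (320 - 1*194)/6 = (320 - 194)/6 = (⅙)*126 = 21)
U = -16 (U = (-16*0² - 11) - 5 = (-16*0 - 11) - 5 = (0 - 11) - 5 = -11 - 5 = -16)
o(v) = -16
o(B)*L + 424 = -16*21 + 424 = -336 + 424 = 88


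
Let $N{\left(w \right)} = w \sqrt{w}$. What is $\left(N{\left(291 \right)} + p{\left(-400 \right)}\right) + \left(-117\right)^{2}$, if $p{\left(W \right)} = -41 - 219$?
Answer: $13429 + 291 \sqrt{291} \approx 18393.0$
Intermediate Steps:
$p{\left(W \right)} = -260$
$N{\left(w \right)} = w^{\frac{3}{2}}$
$\left(N{\left(291 \right)} + p{\left(-400 \right)}\right) + \left(-117\right)^{2} = \left(291^{\frac{3}{2}} - 260\right) + \left(-117\right)^{2} = \left(291 \sqrt{291} - 260\right) + 13689 = \left(-260 + 291 \sqrt{291}\right) + 13689 = 13429 + 291 \sqrt{291}$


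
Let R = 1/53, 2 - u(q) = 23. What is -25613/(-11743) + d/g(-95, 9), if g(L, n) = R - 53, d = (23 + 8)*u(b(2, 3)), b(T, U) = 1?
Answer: 159030011/10991448 ≈ 14.469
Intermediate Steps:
u(q) = -21 (u(q) = 2 - 1*23 = 2 - 23 = -21)
R = 1/53 ≈ 0.018868
d = -651 (d = (23 + 8)*(-21) = 31*(-21) = -651)
g(L, n) = -2808/53 (g(L, n) = 1/53 - 53 = -2808/53)
-25613/(-11743) + d/g(-95, 9) = -25613/(-11743) - 651/(-2808/53) = -25613*(-1/11743) - 651*(-53/2808) = 25613/11743 + 11501/936 = 159030011/10991448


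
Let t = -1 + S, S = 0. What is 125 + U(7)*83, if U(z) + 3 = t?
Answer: -207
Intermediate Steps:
t = -1 (t = -1 + 0 = -1)
U(z) = -4 (U(z) = -3 - 1 = -4)
125 + U(7)*83 = 125 - 4*83 = 125 - 332 = -207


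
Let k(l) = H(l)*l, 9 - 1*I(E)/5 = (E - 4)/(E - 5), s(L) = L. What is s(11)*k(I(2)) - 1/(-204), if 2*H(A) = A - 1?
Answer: 5703503/612 ≈ 9319.5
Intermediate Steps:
I(E) = 45 - 5*(-4 + E)/(-5 + E) (I(E) = 45 - 5*(E - 4)/(E - 5) = 45 - 5*(-4 + E)/(-5 + E))
H(A) = -1/2 + A/2 (H(A) = (A - 1)/2 = (-1 + A)/2 = -1/2 + A/2)
k(l) = l*(-1/2 + l/2) (k(l) = (-1/2 + l/2)*l = l*(-1/2 + l/2))
s(11)*k(I(2)) - 1/(-204) = 11*((5*(-41 + 8*2)/(-5 + 2))*(-1 + 5*(-41 + 8*2)/(-5 + 2))/2) - 1/(-204) = 11*((5*(-41 + 16)/(-3))*(-1 + 5*(-41 + 16)/(-3))/2) - 1*(-1/204) = 11*((5*(-1/3)*(-25))*(-1 + 5*(-1/3)*(-25))/2) + 1/204 = 11*((1/2)*(125/3)*(-1 + 125/3)) + 1/204 = 11*((1/2)*(125/3)*(122/3)) + 1/204 = 11*(7625/9) + 1/204 = 83875/9 + 1/204 = 5703503/612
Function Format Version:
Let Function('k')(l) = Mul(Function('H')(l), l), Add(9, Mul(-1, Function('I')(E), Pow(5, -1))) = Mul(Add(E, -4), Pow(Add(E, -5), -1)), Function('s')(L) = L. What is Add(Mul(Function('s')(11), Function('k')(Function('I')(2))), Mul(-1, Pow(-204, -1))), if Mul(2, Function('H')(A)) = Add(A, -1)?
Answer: Rational(5703503, 612) ≈ 9319.5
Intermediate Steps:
Function('I')(E) = Add(45, Mul(-5, Pow(Add(-5, E), -1), Add(-4, E))) (Function('I')(E) = Add(45, Mul(-5, Mul(Add(E, -4), Pow(Add(E, -5), -1)))) = Add(45, Mul(-5, Mul(Add(-4, E), Pow(Add(-5, E), -1)))) = Add(45, Mul(-5, Mul(Pow(Add(-5, E), -1), Add(-4, E)))) = Add(45, Mul(-5, Pow(Add(-5, E), -1), Add(-4, E))))
Function('H')(A) = Add(Rational(-1, 2), Mul(Rational(1, 2), A)) (Function('H')(A) = Mul(Rational(1, 2), Add(A, -1)) = Mul(Rational(1, 2), Add(-1, A)) = Add(Rational(-1, 2), Mul(Rational(1, 2), A)))
Function('k')(l) = Mul(l, Add(Rational(-1, 2), Mul(Rational(1, 2), l))) (Function('k')(l) = Mul(Add(Rational(-1, 2), Mul(Rational(1, 2), l)), l) = Mul(l, Add(Rational(-1, 2), Mul(Rational(1, 2), l))))
Add(Mul(Function('s')(11), Function('k')(Function('I')(2))), Mul(-1, Pow(-204, -1))) = Add(Mul(11, Mul(Rational(1, 2), Mul(5, Pow(Add(-5, 2), -1), Add(-41, Mul(8, 2))), Add(-1, Mul(5, Pow(Add(-5, 2), -1), Add(-41, Mul(8, 2)))))), Mul(-1, Pow(-204, -1))) = Add(Mul(11, Mul(Rational(1, 2), Mul(5, Pow(-3, -1), Add(-41, 16)), Add(-1, Mul(5, Pow(-3, -1), Add(-41, 16))))), Mul(-1, Rational(-1, 204))) = Add(Mul(11, Mul(Rational(1, 2), Mul(5, Rational(-1, 3), -25), Add(-1, Mul(5, Rational(-1, 3), -25)))), Rational(1, 204)) = Add(Mul(11, Mul(Rational(1, 2), Rational(125, 3), Add(-1, Rational(125, 3)))), Rational(1, 204)) = Add(Mul(11, Mul(Rational(1, 2), Rational(125, 3), Rational(122, 3))), Rational(1, 204)) = Add(Mul(11, Rational(7625, 9)), Rational(1, 204)) = Add(Rational(83875, 9), Rational(1, 204)) = Rational(5703503, 612)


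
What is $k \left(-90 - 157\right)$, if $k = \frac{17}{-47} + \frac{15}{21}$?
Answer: $- \frac{28652}{329} \approx -87.088$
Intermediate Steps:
$k = \frac{116}{329}$ ($k = 17 \left(- \frac{1}{47}\right) + 15 \cdot \frac{1}{21} = - \frac{17}{47} + \frac{5}{7} = \frac{116}{329} \approx 0.35258$)
$k \left(-90 - 157\right) = \frac{116 \left(-90 - 157\right)}{329} = \frac{116}{329} \left(-247\right) = - \frac{28652}{329}$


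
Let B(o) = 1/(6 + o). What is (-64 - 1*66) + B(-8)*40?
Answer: -150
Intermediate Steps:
(-64 - 1*66) + B(-8)*40 = (-64 - 1*66) + 40/(6 - 8) = (-64 - 66) + 40/(-2) = -130 - ½*40 = -130 - 20 = -150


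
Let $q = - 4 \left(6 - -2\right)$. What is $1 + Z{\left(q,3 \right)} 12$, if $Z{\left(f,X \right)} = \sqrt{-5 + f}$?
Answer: $1 + 12 i \sqrt{37} \approx 1.0 + 72.993 i$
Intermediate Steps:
$q = -32$ ($q = - 4 \left(6 + 2\right) = \left(-4\right) 8 = -32$)
$1 + Z{\left(q,3 \right)} 12 = 1 + \sqrt{-5 - 32} \cdot 12 = 1 + \sqrt{-37} \cdot 12 = 1 + i \sqrt{37} \cdot 12 = 1 + 12 i \sqrt{37}$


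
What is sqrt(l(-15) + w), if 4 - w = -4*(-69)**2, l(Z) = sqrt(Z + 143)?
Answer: 2*sqrt(4762 + 2*sqrt(2)) ≈ 138.06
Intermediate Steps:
l(Z) = sqrt(143 + Z)
w = 19048 (w = 4 - (-4)*(-69)**2 = 4 - (-4)*4761 = 4 - 1*(-19044) = 4 + 19044 = 19048)
sqrt(l(-15) + w) = sqrt(sqrt(143 - 15) + 19048) = sqrt(sqrt(128) + 19048) = sqrt(8*sqrt(2) + 19048) = sqrt(19048 + 8*sqrt(2))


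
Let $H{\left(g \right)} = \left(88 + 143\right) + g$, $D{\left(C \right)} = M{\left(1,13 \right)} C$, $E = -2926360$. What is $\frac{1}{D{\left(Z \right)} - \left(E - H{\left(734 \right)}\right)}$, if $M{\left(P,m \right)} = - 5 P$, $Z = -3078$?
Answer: $\frac{1}{2942715} \approx 3.3982 \cdot 10^{-7}$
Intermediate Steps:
$D{\left(C \right)} = - 5 C$ ($D{\left(C \right)} = \left(-5\right) 1 C = - 5 C$)
$H{\left(g \right)} = 231 + g$
$\frac{1}{D{\left(Z \right)} - \left(E - H{\left(734 \right)}\right)} = \frac{1}{\left(-5\right) \left(-3078\right) + \left(\left(231 + 734\right) - -2926360\right)} = \frac{1}{15390 + \left(965 + 2926360\right)} = \frac{1}{15390 + 2927325} = \frac{1}{2942715}$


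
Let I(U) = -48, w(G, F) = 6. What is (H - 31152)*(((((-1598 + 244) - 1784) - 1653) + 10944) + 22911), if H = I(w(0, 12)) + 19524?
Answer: -339351264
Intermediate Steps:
H = 19476 (H = -48 + 19524 = 19476)
(H - 31152)*(((((-1598 + 244) - 1784) - 1653) + 10944) + 22911) = (19476 - 31152)*(((((-1598 + 244) - 1784) - 1653) + 10944) + 22911) = -11676*((((-1354 - 1784) - 1653) + 10944) + 22911) = -11676*(((-3138 - 1653) + 10944) + 22911) = -11676*((-4791 + 10944) + 22911) = -11676*(6153 + 22911) = -11676*29064 = -339351264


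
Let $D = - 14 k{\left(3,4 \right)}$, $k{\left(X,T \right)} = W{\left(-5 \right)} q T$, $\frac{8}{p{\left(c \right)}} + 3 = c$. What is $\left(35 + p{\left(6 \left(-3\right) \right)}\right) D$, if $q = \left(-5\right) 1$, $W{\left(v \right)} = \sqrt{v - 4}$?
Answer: $29080 i \approx 29080.0 i$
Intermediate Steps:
$p{\left(c \right)} = \frac{8}{-3 + c}$
$W{\left(v \right)} = \sqrt{-4 + v}$
$q = -5$
$k{\left(X,T \right)} = - 15 i T$ ($k{\left(X,T \right)} = \sqrt{-4 - 5} \left(-5\right) T = \sqrt{-9} \left(-5\right) T = 3 i \left(-5\right) T = - 15 i T$)
$D = 840 i$ ($D = - 14 \left(\left(-15\right) i 4\right) = - 14 \left(- 60 i\right) = 840 i \approx 840.0 i$)
$\left(35 + p{\left(6 \left(-3\right) \right)}\right) D = \left(35 + \frac{8}{-3 + 6 \left(-3\right)}\right) 840 i = \left(35 + \frac{8}{-3 - 18}\right) 840 i = \left(35 + \frac{8}{-21}\right) 840 i = \left(35 + 8 \left(- \frac{1}{21}\right)\right) 840 i = \left(35 - \frac{8}{21}\right) 840 i = \frac{727 \cdot 840 i}{21} = 29080 i$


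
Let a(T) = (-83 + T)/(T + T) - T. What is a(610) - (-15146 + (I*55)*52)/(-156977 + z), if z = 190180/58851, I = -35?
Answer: -6878372666748351/11270437161340 ≈ -610.30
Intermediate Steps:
z = 190180/58851 (z = 190180*(1/58851) = 190180/58851 ≈ 3.2316)
a(T) = -T + (-83 + T)/(2*T) (a(T) = (-83 + T)/((2*T)) - T = (-83 + T)*(1/(2*T)) - T = (-83 + T)/(2*T) - T = -T + (-83 + T)/(2*T))
a(610) - (-15146 + (I*55)*52)/(-156977 + z) = (1/2 - 1*610 - 83/2/610) - (-15146 - 35*55*52)/(-156977 + 190180/58851) = (1/2 - 610 - 83/2*1/610) - (-15146 - 1925*52)/(-9238063247/58851) = (1/2 - 610 - 83/1220) - (-15146 - 100100)*(-58851)/9238063247 = -743673/1220 - (-115246)*(-58851)/9238063247 = -743673/1220 - 1*6782342346/9238063247 = -743673/1220 - 6782342346/9238063247 = -6878372666748351/11270437161340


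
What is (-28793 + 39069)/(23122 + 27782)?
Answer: 367/1818 ≈ 0.20187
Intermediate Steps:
(-28793 + 39069)/(23122 + 27782) = 10276/50904 = 10276*(1/50904) = 367/1818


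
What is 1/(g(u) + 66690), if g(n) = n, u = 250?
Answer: 1/66940 ≈ 1.4939e-5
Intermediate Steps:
1/(g(u) + 66690) = 1/(250 + 66690) = 1/66940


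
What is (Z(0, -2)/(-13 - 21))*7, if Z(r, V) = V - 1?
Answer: 21/34 ≈ 0.61765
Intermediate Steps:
Z(r, V) = -1 + V
(Z(0, -2)/(-13 - 21))*7 = ((-1 - 2)/(-13 - 21))*7 = (-3/(-34))*7 = -1/34*(-3)*7 = (3/34)*7 = 21/34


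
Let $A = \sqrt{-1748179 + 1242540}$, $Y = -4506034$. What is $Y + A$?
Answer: $-4506034 + i \sqrt{505639} \approx -4.506 \cdot 10^{6} + 711.08 i$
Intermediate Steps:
$A = i \sqrt{505639}$ ($A = \sqrt{-505639} = i \sqrt{505639} \approx 711.08 i$)
$Y + A = -4506034 + i \sqrt{505639}$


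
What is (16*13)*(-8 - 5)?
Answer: -2704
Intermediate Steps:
(16*13)*(-8 - 5) = 208*(-13) = -2704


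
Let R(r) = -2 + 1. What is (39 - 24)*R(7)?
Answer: -15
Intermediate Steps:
R(r) = -1
(39 - 24)*R(7) = (39 - 24)*(-1) = 15*(-1) = -15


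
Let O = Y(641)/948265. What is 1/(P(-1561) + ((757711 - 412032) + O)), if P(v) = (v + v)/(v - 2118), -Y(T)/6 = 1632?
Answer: 3488666935/1205961821882427 ≈ 2.8929e-6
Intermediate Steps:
Y(T) = -9792 (Y(T) = -6*1632 = -9792)
P(v) = 2*v/(-2118 + v) (P(v) = (2*v)/(-2118 + v) = 2*v/(-2118 + v))
O = -9792/948265 ≈ -0.010326
1/(P(-1561) + ((757711 - 412032) + O)) = 1/(2*(-1561)/(-2118 - 1561) + ((757711 - 412032) - 9792/948265)) = 1/(2*(-1561)/(-3679) + (345679 - 9792/948265)) = 1/(2*(-1561)*(-1/3679) + 327795287143/948265) = 1/(3122/3679 + 327795287143/948265) = 1/(1205961821882427/3488666935) = 3488666935/1205961821882427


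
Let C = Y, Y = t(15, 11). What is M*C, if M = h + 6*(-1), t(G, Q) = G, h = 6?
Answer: 0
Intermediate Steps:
Y = 15
C = 15
M = 0 (M = 6 + 6*(-1) = 6 - 6 = 0)
M*C = 0*15 = 0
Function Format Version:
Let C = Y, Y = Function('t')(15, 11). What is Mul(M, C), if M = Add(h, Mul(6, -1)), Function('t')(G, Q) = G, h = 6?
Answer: 0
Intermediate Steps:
Y = 15
C = 15
M = 0 (M = Add(6, Mul(6, -1)) = Add(6, -6) = 0)
Mul(M, C) = Mul(0, 15) = 0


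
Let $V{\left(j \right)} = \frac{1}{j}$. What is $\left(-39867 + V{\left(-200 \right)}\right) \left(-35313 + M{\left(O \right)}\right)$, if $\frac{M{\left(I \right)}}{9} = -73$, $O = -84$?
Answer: $\frac{28680323397}{20} \approx 1.434 \cdot 10^{9}$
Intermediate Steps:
$M{\left(I \right)} = -657$ ($M{\left(I \right)} = 9 \left(-73\right) = -657$)
$\left(-39867 + V{\left(-200 \right)}\right) \left(-35313 + M{\left(O \right)}\right) = \left(-39867 + \frac{1}{-200}\right) \left(-35313 - 657\right) = \left(-39867 - \frac{1}{200}\right) \left(-35970\right) = \left(- \frac{7973401}{200}\right) \left(-35970\right) = \frac{28680323397}{20}$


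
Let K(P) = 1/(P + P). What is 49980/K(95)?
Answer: 9496200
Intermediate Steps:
K(P) = 1/(2*P)
49980/K(95) = 49980/(((½)/95)) = 49980/(((½)*(1/95))) = 49980/(1/190) = 49980*190 = 9496200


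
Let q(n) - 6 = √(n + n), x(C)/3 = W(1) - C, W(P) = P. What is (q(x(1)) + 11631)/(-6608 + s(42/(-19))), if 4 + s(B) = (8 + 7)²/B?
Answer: -54306/31331 ≈ -1.7333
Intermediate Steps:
x(C) = 3 - 3*C (x(C) = 3*(1 - C) = 3 - 3*C)
s(B) = -4 + 225/B (s(B) = -4 + (8 + 7)²/B = -4 + 15²/B = -4 + 225/B)
q(n) = 6 + √2*√n (q(n) = 6 + √(n + n) = 6 + √(2*n) = 6 + √2*√n)
(q(x(1)) + 11631)/(-6608 + s(42/(-19))) = ((6 + √2*√(3 - 3*1)) + 11631)/(-6608 + (-4 + 225/((42/(-19))))) = ((6 + √2*√(3 - 3)) + 11631)/(-6608 + (-4 + 225/((42*(-1/19))))) = ((6 + √2*√0) + 11631)/(-6608 + (-4 + 225/(-42/19))) = ((6 + √2*0) + 11631)/(-6608 + (-4 + 225*(-19/42))) = ((6 + 0) + 11631)/(-6608 + (-4 - 1425/14)) = (6 + 11631)/(-6608 - 1481/14) = 11637/(-93993/14) = 11637*(-14/93993) = -54306/31331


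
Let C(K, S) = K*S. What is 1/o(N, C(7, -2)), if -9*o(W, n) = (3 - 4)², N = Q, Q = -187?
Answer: -9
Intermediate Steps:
N = -187
o(W, n) = -⅑ (o(W, n) = -(3 - 4)²/9 = -⅑*(-1)² = -⅑*1 = -⅑)
1/o(N, C(7, -2)) = 1/(-⅑) = -9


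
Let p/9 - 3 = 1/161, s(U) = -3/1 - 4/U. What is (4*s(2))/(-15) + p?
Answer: 13712/483 ≈ 28.389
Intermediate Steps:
s(U) = -3 - 4/U (s(U) = -3*1 - 4/U = -3 - 4/U)
p = 4356/161 (p = 27 + 9/161 = 4356/161 ≈ 27.056)
(4*s(2))/(-15) + p = (4*(-3 - 4/2))/(-15) + 4356/161 = (4*(-3 - 4*½))*(-1/15) + 4356/161 = (4*(-3 - 2))*(-1/15) + 4356/161 = (4*(-5))*(-1/15) + 4356/161 = -20*(-1/15) + 4356/161 = 4/3 + 4356/161 = 13712/483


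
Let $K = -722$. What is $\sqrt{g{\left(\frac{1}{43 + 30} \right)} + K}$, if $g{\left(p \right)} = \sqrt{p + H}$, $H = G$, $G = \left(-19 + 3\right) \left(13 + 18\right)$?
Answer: $\frac{\sqrt{-3847538 + 657 i \sqrt{32631}}}{73} \approx 0.41437 + 26.873 i$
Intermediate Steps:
$G = -496$ ($G = \left(-16\right) 31 = -496$)
$H = -496$
$g{\left(p \right)} = \sqrt{-496 + p}$ ($g{\left(p \right)} = \sqrt{p - 496} = \sqrt{-496 + p}$)
$\sqrt{g{\left(\frac{1}{43 + 30} \right)} + K} = \sqrt{\sqrt{-496 + \frac{1}{43 + 30}} - 722} = \sqrt{\sqrt{-496 + \frac{1}{73}} - 722} = \sqrt{\sqrt{- \frac{36207}{73}} - 722} = \sqrt{\frac{9 i \sqrt{32631}}{73} - 722} = \sqrt{-722 + \frac{9 i \sqrt{32631}}{73}}$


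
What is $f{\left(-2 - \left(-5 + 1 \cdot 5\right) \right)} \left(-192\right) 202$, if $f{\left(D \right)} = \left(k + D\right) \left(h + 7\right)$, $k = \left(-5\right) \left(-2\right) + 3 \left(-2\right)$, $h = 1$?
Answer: $-620544$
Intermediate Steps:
$k = 4$ ($k = 10 - 6 = 4$)
$f{\left(D \right)} = 32 + 8 D$ ($f{\left(D \right)} = \left(4 + D\right) \left(1 + 7\right) = \left(4 + D\right) 8 = 32 + 8 D$)
$f{\left(-2 - \left(-5 + 1 \cdot 5\right) \right)} \left(-192\right) 202 = \left(32 + 8 \left(-2 - \left(-5 + 1 \cdot 5\right)\right)\right) \left(-192\right) 202 = \left(32 + 8 \left(-2 - \left(-5 + 5\right)\right)\right) \left(-192\right) 202 = \left(32 + 8 \left(-2 - 0\right)\right) \left(-192\right) 202 = \left(32 + 8 \left(-2 + 0\right)\right) \left(-192\right) 202 = \left(32 + 8 \left(-2\right)\right) \left(-192\right) 202 = \left(32 - 16\right) \left(-192\right) 202 = 16 \left(-192\right) 202 = \left(-3072\right) 202 = -620544$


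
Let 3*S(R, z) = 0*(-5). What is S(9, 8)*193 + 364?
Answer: 364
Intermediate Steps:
S(R, z) = 0 (S(R, z) = (0*(-5))/3 = (1/3)*0 = 0)
S(9, 8)*193 + 364 = 0*193 + 364 = 0 + 364 = 364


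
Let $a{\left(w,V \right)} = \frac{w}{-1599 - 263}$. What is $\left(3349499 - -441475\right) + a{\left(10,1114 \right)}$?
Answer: $\frac{3529396789}{931} \approx 3.791 \cdot 10^{6}$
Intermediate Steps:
$a{\left(w,V \right)} = - \frac{w}{1862}$ ($a{\left(w,V \right)} = \frac{w}{-1862} = - \frac{w}{1862}$)
$\left(3349499 - -441475\right) + a{\left(10,1114 \right)} = \left(3349499 - -441475\right) - \frac{5}{931} = \left(3349499 + 441475\right) - \frac{5}{931} = 3790974 - \frac{5}{931} = \frac{3529396789}{931}$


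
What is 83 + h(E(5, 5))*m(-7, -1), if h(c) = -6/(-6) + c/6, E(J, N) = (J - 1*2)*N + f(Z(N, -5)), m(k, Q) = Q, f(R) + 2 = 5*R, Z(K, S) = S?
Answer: 84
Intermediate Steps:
f(R) = -2 + 5*R
E(J, N) = -27 + N*(-2 + J) (E(J, N) = (J - 1*2)*N + (-2 + 5*(-5)) = (J - 2)*N + (-2 - 25) = (-2 + J)*N - 27 = N*(-2 + J) - 27 = -27 + N*(-2 + J))
h(c) = 1 + c/6 (h(c) = -6*(-⅙) + c*(⅙) = 1 + c/6)
83 + h(E(5, 5))*m(-7, -1) = 83 + (1 + (-27 - 2*5 + 5*5)/6)*(-1) = 83 + (1 + (-27 - 10 + 25)/6)*(-1) = 83 + (1 + (⅙)*(-12))*(-1) = 83 + (1 - 2)*(-1) = 83 - 1*(-1) = 83 + 1 = 84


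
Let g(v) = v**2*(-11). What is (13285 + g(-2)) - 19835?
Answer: -6594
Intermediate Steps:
g(v) = -11*v**2
(13285 + g(-2)) - 19835 = (13285 - 11*(-2)**2) - 19835 = (13285 - 11*4) - 19835 = (13285 - 44) - 19835 = 13241 - 19835 = -6594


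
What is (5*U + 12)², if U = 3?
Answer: 729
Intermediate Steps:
(5*U + 12)² = (5*3 + 12)² = (15 + 12)² = 27² = 729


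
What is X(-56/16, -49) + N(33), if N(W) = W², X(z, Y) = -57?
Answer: 1032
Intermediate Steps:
X(-56/16, -49) + N(33) = -57 + 33² = -57 + 1089 = 1032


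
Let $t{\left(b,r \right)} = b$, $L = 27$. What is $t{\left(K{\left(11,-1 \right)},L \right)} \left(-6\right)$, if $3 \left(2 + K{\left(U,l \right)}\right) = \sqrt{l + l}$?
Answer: $12 - 2 i \sqrt{2} \approx 12.0 - 2.8284 i$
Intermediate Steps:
$K{\left(U,l \right)} = -2 + \frac{\sqrt{2} \sqrt{l}}{3}$ ($K{\left(U,l \right)} = -2 + \frac{\sqrt{l + l}}{3} = -2 + \frac{\sqrt{2 l}}{3} = -2 + \frac{\sqrt{2} \sqrt{l}}{3}$)
$t{\left(K{\left(11,-1 \right)},L \right)} \left(-6\right) = \left(-2 + \frac{\sqrt{2} \sqrt{-1}}{3}\right) \left(-6\right) = \left(-2 + \frac{\sqrt{2} i}{3}\right) \left(-6\right) = \left(-2 + \frac{i \sqrt{2}}{3}\right) \left(-6\right) = 12 - 2 i \sqrt{2}$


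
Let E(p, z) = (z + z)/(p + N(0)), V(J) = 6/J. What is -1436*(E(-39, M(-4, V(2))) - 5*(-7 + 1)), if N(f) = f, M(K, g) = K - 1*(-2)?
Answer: -1685864/39 ≈ -43227.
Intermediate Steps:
M(K, g) = 2 + K (M(K, g) = K + 2 = 2 + K)
E(p, z) = 2*z/p (E(p, z) = (z + z)/(p + 0) = (2*z)/p = 2*z/p)
-1436*(E(-39, M(-4, V(2))) - 5*(-7 + 1)) = -1436*(2*(2 - 4)/(-39) - 5*(-7 + 1)) = -1436*(2*(-2)*(-1/39) - 5*(-6)) = -1436*(4/39 + 30) = -1436*1174/39 = -1685864/39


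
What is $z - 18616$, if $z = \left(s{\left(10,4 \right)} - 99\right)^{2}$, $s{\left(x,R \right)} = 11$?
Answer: $-10872$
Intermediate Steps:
$z = 7744$ ($z = \left(11 - 99\right)^{2} = \left(-88\right)^{2} = 7744$)
$z - 18616 = 7744 - 18616 = -10872$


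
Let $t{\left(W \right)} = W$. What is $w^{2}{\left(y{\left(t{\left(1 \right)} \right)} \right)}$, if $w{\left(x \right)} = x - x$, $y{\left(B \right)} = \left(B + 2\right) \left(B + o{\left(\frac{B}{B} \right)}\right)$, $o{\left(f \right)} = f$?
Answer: $0$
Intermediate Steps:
$y{\left(B \right)} = \left(1 + B\right) \left(2 + B\right)$ ($y{\left(B \right)} = \left(B + 2\right) \left(B + \frac{B}{B}\right) = \left(2 + B\right) \left(B + 1\right) = \left(2 + B\right) \left(1 + B\right) = \left(1 + B\right) \left(2 + B\right)$)
$w{\left(x \right)} = 0$
$w^{2}{\left(y{\left(t{\left(1 \right)} \right)} \right)} = 0^{2} = 0$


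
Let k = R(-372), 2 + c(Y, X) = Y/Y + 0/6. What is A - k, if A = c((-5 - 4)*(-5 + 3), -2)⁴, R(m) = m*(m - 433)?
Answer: -299459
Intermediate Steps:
c(Y, X) = -1 (c(Y, X) = -2 + (Y/Y + 0/6) = -2 + (1 + 0*(⅙)) = -2 + (1 + 0) = -2 + 1 = -1)
R(m) = m*(-433 + m)
A = 1 (A = (-1)⁴ = 1)
k = 299460 (k = -372*(-433 - 372) = -372*(-805) = 299460)
A - k = 1 - 1*299460 = 1 - 299460 = -299459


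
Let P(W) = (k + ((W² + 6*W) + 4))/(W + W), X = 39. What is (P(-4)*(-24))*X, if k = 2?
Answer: -234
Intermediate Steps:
P(W) = (6 + W² + 6*W)/(2*W) (P(W) = (2 + ((W² + 6*W) + 4))/(W + W) = (2 + (4 + W² + 6*W))/((2*W)) = (6 + W² + 6*W)*(1/(2*W)) = (6 + W² + 6*W)/(2*W))
(P(-4)*(-24))*X = ((3 + (½)*(-4) + 3/(-4))*(-24))*39 = ((3 - 2 + 3*(-¼))*(-24))*39 = ((3 - 2 - ¾)*(-24))*39 = ((¼)*(-24))*39 = -6*39 = -234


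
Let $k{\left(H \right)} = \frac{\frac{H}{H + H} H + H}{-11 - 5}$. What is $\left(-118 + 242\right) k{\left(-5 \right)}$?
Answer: $\frac{465}{8} \approx 58.125$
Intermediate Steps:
$k{\left(H \right)} = - \frac{3 H}{32}$ ($k{\left(H \right)} = \frac{\frac{H}{2 H} H + H}{-16} = \left(H \frac{1}{2 H} H + H\right) \left(- \frac{1}{16}\right) = \left(\frac{H}{2} + H\right) \left(- \frac{1}{16}\right) = \frac{3 H}{2} \left(- \frac{1}{16}\right) = - \frac{3 H}{32}$)
$\left(-118 + 242\right) k{\left(-5 \right)} = \left(-118 + 242\right) \left(\left(- \frac{3}{32}\right) \left(-5\right)\right) = 124 \cdot \frac{15}{32} = \frac{465}{8}$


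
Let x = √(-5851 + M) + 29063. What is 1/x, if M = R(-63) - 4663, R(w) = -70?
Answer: 29063/844668553 - 42*I*√6/844668553 ≈ 3.4408e-5 - 1.218e-7*I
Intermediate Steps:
M = -4733 (M = -70 - 4663 = -4733)
x = 29063 + 42*I*√6 (x = √(-5851 - 4733) + 29063 = √(-10584) + 29063 = 42*I*√6 + 29063 = 29063 + 42*I*√6 ≈ 29063.0 + 102.88*I)
1/x = 1/(29063 + 42*I*√6)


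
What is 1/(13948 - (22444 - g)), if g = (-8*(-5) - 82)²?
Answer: -1/6732 ≈ -0.00014854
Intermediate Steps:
g = 1764 (g = (40 - 82)² = (-42)² = 1764)
1/(13948 - (22444 - g)) = 1/(13948 - (22444 - 1*1764)) = 1/(13948 - (22444 - 1764)) = 1/(13948 - 1*20680) = 1/(13948 - 20680) = 1/(-6732) = -1/6732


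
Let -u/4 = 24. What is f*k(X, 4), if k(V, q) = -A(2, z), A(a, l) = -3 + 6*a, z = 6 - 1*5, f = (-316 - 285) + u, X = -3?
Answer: 6273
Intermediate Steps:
u = -96 (u = -4*24 = -96)
f = -697 (f = (-316 - 285) - 96 = -601 - 96 = -697)
z = 1 (z = 6 - 5 = 1)
k(V, q) = -9 (k(V, q) = -(-3 + 6*2) = -(-3 + 12) = -1*9 = -9)
f*k(X, 4) = -697*(-9) = 6273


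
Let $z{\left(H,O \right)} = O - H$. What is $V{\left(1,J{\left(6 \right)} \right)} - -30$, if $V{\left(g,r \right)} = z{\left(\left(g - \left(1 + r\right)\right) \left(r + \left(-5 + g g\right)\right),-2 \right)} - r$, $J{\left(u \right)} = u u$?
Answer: $1144$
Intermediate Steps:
$J{\left(u \right)} = u^{2}$
$V{\left(g,r \right)} = -2 - r - \left(-1 + g - r\right) \left(-5 + r + g^{2}\right)$ ($V{\left(g,r \right)} = \left(-2 - \left(g - \left(1 + r\right)\right) \left(r + \left(-5 + g g\right)\right)\right) - r = \left(-2 - \left(-1 + g - r\right) \left(r + \left(-5 + g^{2}\right)\right)\right) - r = \left(-2 - \left(-1 + g - r\right) \left(-5 + r + g^{2}\right)\right) - r = -2 - r - \left(-1 + g - r\right) \left(-5 + r + g^{2}\right)$)
$V{\left(1,J{\left(6 \right)} \right)} - -30 = \left(-7 + 1^{2} + \left(6^{2}\right)^{2} - 1^{3} - 5 \cdot 6^{2} + 5 \cdot 1 + 6^{2} \cdot 1^{2} - 1 \cdot 6^{2}\right) - -30 = \left(-7 + 1 + 36^{2} - 1 - 180 + 5 + 36 \cdot 1 - 1 \cdot 36\right) + 30 = \left(-7 + 1 + 1296 - 1 - 180 + 5 + 36 - 36\right) + 30 = 1114 + 30 = 1144$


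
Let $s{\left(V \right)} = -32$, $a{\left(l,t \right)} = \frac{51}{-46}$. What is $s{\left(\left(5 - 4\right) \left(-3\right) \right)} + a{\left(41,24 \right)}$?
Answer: $- \frac{1523}{46} \approx -33.109$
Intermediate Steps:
$a{\left(l,t \right)} = - \frac{51}{46}$ ($a{\left(l,t \right)} = 51 \left(- \frac{1}{46}\right) = - \frac{51}{46}$)
$s{\left(\left(5 - 4\right) \left(-3\right) \right)} + a{\left(41,24 \right)} = -32 - \frac{51}{46} = - \frac{1523}{46}$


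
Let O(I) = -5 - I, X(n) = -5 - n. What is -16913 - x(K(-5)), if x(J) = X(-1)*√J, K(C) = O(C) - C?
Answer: -16913 + 4*√5 ≈ -16904.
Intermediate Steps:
K(C) = -5 - 2*C (K(C) = (-5 - C) - C = -5 - 2*C)
x(J) = -4*√J (x(J) = (-5 - 1*(-1))*√J = (-5 + 1)*√J = -4*√J)
-16913 - x(K(-5)) = -16913 - (-4)*√(-5 - 2*(-5)) = -16913 - (-4)*√(-5 + 10) = -16913 - (-4)*√5 = -16913 + 4*√5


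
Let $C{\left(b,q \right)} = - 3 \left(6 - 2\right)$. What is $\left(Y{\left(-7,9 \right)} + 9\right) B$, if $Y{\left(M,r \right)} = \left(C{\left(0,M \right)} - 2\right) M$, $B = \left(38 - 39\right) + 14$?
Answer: $1391$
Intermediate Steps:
$C{\left(b,q \right)} = -12$ ($C{\left(b,q \right)} = \left(-3\right) 4 = -12$)
$B = 13$ ($B = -1 + 14 = 13$)
$Y{\left(M,r \right)} = - 14 M$ ($Y{\left(M,r \right)} = \left(-12 - 2\right) M = - 14 M$)
$\left(Y{\left(-7,9 \right)} + 9\right) B = \left(\left(-14\right) \left(-7\right) + 9\right) 13 = \left(98 + 9\right) 13 = 107 \cdot 13 = 1391$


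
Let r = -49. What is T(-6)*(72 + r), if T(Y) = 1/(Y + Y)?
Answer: -23/12 ≈ -1.9167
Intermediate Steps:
T(Y) = 1/(2*Y)
T(-6)*(72 + r) = ((½)/(-6))*(72 - 49) = ((½)*(-⅙))*23 = -1/12*23 = -23/12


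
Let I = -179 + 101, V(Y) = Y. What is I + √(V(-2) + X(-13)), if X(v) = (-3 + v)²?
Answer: -78 + √254 ≈ -62.063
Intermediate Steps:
I = -78
I + √(V(-2) + X(-13)) = -78 + √(-2 + (-3 - 13)²) = -78 + √(-2 + (-16)²) = -78 + √(-2 + 256) = -78 + √254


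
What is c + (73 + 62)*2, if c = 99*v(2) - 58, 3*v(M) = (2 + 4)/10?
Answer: 1159/5 ≈ 231.80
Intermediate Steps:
v(M) = ⅕ (v(M) = ((2 + 4)/10)/3 = (6*(⅒))/3 = (⅓)*(⅗) = ⅕)
c = -191/5 (c = 99*(⅕) - 58 = 99/5 - 58 = -191/5 ≈ -38.200)
c + (73 + 62)*2 = -191/5 + (73 + 62)*2 = -191/5 + 135*2 = -191/5 + 270 = 1159/5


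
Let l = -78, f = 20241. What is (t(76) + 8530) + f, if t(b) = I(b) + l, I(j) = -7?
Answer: 28686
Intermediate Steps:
t(b) = -85 (t(b) = -7 - 78 = -85)
(t(76) + 8530) + f = (-85 + 8530) + 20241 = 8445 + 20241 = 28686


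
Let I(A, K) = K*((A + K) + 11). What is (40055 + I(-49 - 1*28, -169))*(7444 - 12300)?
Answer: -387363120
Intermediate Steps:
I(A, K) = K*(11 + A + K)
(40055 + I(-49 - 1*28, -169))*(7444 - 12300) = (40055 - 169*(11 + (-49 - 1*28) - 169))*(7444 - 12300) = (40055 - 169*(11 + (-49 - 28) - 169))*(-4856) = (40055 - 169*(11 - 77 - 169))*(-4856) = (40055 - 169*(-235))*(-4856) = (40055 + 39715)*(-4856) = 79770*(-4856) = -387363120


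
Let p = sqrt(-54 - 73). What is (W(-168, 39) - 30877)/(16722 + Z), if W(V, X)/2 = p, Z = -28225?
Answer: 30877/11503 - 2*I*sqrt(127)/11503 ≈ 2.6843 - 0.0019594*I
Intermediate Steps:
p = I*sqrt(127) (p = sqrt(-127) = I*sqrt(127) ≈ 11.269*I)
W(V, X) = 2*I*sqrt(127) (W(V, X) = 2*(I*sqrt(127)) = 2*I*sqrt(127))
(W(-168, 39) - 30877)/(16722 + Z) = (2*I*sqrt(127) - 30877)/(16722 - 28225) = (-30877 + 2*I*sqrt(127))/(-11503) = (-30877 + 2*I*sqrt(127))*(-1/11503) = 30877/11503 - 2*I*sqrt(127)/11503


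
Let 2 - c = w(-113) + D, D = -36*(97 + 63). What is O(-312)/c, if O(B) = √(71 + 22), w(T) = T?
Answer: √93/5875 ≈ 0.0016415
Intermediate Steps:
O(B) = √93
D = -5760 (D = -36*160 = -5760)
c = 5875 (c = 2 - (-113 - 5760) = 2 - 1*(-5873) = 2 + 5873 = 5875)
O(-312)/c = √93/5875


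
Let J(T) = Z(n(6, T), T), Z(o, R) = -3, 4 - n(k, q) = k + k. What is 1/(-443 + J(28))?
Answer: -1/446 ≈ -0.0022422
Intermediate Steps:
n(k, q) = 4 - 2*k (n(k, q) = 4 - (k + k) = 4 - 2*k)
J(T) = -3
1/(-443 + J(28)) = 1/(-443 - 3) = 1/(-446) = -1/446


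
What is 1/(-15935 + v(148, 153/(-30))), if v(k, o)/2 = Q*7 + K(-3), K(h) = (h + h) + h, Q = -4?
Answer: -1/16009 ≈ -6.2465e-5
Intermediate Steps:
K(h) = 3*h (K(h) = 2*h + h = 3*h)
v(k, o) = -74 (v(k, o) = 2*(-4*7 + 3*(-3)) = 2*(-28 - 9) = 2*(-37) = -74)
1/(-15935 + v(148, 153/(-30))) = 1/(-15935 - 74) = 1/(-16009) = -1/16009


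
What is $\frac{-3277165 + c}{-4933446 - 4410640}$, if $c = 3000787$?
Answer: $\frac{138189}{4672043} \approx 0.029578$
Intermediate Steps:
$\frac{-3277165 + c}{-4933446 - 4410640} = \frac{-3277165 + 3000787}{-4933446 - 4410640} = - \frac{276378}{-9344086} = \left(-276378\right) \left(- \frac{1}{9344086}\right) = \frac{138189}{4672043}$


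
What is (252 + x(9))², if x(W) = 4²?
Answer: 71824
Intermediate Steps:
x(W) = 16
(252 + x(9))² = (252 + 16)² = 268² = 71824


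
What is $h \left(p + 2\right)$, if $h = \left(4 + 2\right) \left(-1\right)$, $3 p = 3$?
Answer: $-18$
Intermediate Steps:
$p = 1$ ($p = \frac{1}{3} \cdot 3 = 1$)
$h = -6$ ($h = 6 \left(-1\right) = -6$)
$h \left(p + 2\right) = - 6 \left(1 + 2\right) = \left(-6\right) 3 = -18$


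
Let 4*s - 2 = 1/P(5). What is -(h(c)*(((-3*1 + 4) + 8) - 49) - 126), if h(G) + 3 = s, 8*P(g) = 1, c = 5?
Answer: 106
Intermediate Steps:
P(g) = 1/8 (P(g) = (1/8)*1 = 1/8)
s = 5/2 (s = 1/2 + 1/(4*(1/8)) = 1/2 + (1/4)*8 = 1/2 + 2 = 5/2 ≈ 2.5000)
h(G) = -1/2 (h(G) = -3 + 5/2 = -1/2)
-(h(c)*(((-3*1 + 4) + 8) - 49) - 126) = -(-(((-3*1 + 4) + 8) - 49)/2 - 126) = -(-(((-3 + 4) + 8) - 49)/2 - 126) = -(-((1 + 8) - 49)/2 - 126) = -(-(9 - 49)/2 - 126) = -(-1/2*(-40) - 126) = -(20 - 126) = -1*(-106) = 106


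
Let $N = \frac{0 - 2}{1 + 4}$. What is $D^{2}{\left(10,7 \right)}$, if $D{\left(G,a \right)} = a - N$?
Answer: $\frac{1369}{25} \approx 54.76$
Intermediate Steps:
$N = - \frac{2}{5} \approx -0.4$
$D{\left(G,a \right)} = \frac{2}{5} + a$ ($D{\left(G,a \right)} = a - - \frac{2}{5} = a + \frac{2}{5} = \frac{2}{5} + a$)
$D^{2}{\left(10,7 \right)} = \left(\frac{2}{5} + 7\right)^{2} = \left(\frac{37}{5}\right)^{2} = \frac{1369}{25}$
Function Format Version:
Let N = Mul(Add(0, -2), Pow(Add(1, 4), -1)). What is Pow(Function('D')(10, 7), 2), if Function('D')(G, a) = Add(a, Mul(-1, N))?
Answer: Rational(1369, 25) ≈ 54.760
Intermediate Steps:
N = Rational(-2, 5) (N = Mul(-2, Pow(5, -1)) = Mul(-2, Rational(1, 5)) = Rational(-2, 5) ≈ -0.40000)
Function('D')(G, a) = Add(Rational(2, 5), a) (Function('D')(G, a) = Add(a, Mul(-1, Rational(-2, 5))) = Add(a, Rational(2, 5)) = Add(Rational(2, 5), a))
Pow(Function('D')(10, 7), 2) = Pow(Add(Rational(2, 5), 7), 2) = Pow(Rational(37, 5), 2) = Rational(1369, 25)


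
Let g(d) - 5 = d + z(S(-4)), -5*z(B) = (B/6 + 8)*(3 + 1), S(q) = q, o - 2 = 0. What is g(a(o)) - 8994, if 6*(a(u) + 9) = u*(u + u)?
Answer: -135038/15 ≈ -9002.5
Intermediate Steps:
o = 2 (o = 2 + 0 = 2)
a(u) = -9 + u²/3 (a(u) = -9 + (u*(u + u))/6 = -9 + (u*(2*u))/6 = -9 + (2*u²)/6 = -9 + u²/3)
z(B) = -32/5 - 2*B/15 (z(B) = -(B/6 + 8)*(3 + 1)/5 = -(B*(⅙) + 8)*4/5 = -(B/6 + 8)*4/5 = -(8 + B/6)*4/5 = -(32 + 2*B/3)/5 = -32/5 - 2*B/15)
g(d) = -13/15 + d (g(d) = 5 + (d + (-32/5 - 2/15*(-4))) = 5 + (d + (-32/5 + 8/15)) = 5 + (d - 88/15) = 5 + (-88/15 + d) = -13/15 + d)
g(a(o)) - 8994 = (-13/15 + (-9 + (⅓)*2²)) - 8994 = (-13/15 + (-9 + (⅓)*4)) - 8994 = (-13/15 + (-9 + 4/3)) - 8994 = (-13/15 - 23/3) - 8994 = -128/15 - 8994 = -135038/15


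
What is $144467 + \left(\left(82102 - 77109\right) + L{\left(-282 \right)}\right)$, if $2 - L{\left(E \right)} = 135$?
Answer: $149327$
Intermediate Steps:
$L{\left(E \right)} = -133$ ($L{\left(E \right)} = 2 - 135 = -133$)
$144467 + \left(\left(82102 - 77109\right) + L{\left(-282 \right)}\right) = 144467 + \left(\left(82102 - 77109\right) - 133\right) = 144467 + \left(4993 - 133\right) = 144467 + 4860 = 149327$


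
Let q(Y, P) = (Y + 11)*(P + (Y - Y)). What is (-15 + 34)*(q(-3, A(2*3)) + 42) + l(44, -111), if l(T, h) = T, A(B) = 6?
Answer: 1754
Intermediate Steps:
q(Y, P) = P*(11 + Y) (q(Y, P) = (11 + Y)*(P + 0) = (11 + Y)*P = P*(11 + Y))
(-15 + 34)*(q(-3, A(2*3)) + 42) + l(44, -111) = (-15 + 34)*(6*(11 - 3) + 42) + 44 = 19*(6*8 + 42) + 44 = 19*(48 + 42) + 44 = 19*90 + 44 = 1710 + 44 = 1754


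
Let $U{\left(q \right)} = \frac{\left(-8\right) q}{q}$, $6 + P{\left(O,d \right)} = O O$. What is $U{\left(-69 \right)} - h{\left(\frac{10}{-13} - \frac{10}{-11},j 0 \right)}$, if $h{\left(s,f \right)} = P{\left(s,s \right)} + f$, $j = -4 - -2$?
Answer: $- \frac{41298}{20449} \approx -2.0196$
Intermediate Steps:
$P{\left(O,d \right)} = -6 + O^{2}$ ($P{\left(O,d \right)} = -6 + O O = -6 + O^{2}$)
$j = -2$ ($j = -4 + 2 = -2$)
$h{\left(s,f \right)} = -6 + f + s^{2}$ ($h{\left(s,f \right)} = \left(-6 + s^{2}\right) + f = -6 + f + s^{2}$)
$U{\left(q \right)} = -8$
$U{\left(-69 \right)} - h{\left(\frac{10}{-13} - \frac{10}{-11},j 0 \right)} = -8 - \left(-6 - 0 + \left(\frac{10}{-13} - \frac{10}{-11}\right)^{2}\right) = -8 - \left(-6 + 0 + \left(10 \left(- \frac{1}{13}\right) - - \frac{10}{11}\right)^{2}\right) = -8 - \left(-6 + 0 + \left(- \frac{10}{13} + \frac{10}{11}\right)^{2}\right) = -8 - \left(-6 + 0 + \left(\frac{20}{143}\right)^{2}\right) = -8 - \left(-6 + 0 + \frac{400}{20449}\right) = -8 - - \frac{122294}{20449} = -8 + \frac{122294}{20449} = - \frac{41298}{20449}$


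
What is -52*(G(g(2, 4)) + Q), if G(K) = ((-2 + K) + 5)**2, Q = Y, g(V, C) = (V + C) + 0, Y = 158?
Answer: -12428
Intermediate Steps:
g(V, C) = C + V (g(V, C) = (C + V) + 0 = C + V)
Q = 158
G(K) = (3 + K)**2
-52*(G(g(2, 4)) + Q) = -52*((3 + (4 + 2))**2 + 158) = -52*((3 + 6)**2 + 158) = -52*(9**2 + 158) = -52*(81 + 158) = -52*239 = -12428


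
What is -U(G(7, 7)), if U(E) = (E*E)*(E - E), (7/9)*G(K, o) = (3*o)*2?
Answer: 0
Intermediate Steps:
G(K, o) = 54*o/7 (G(K, o) = 9*((3*o)*2)/7 = 9*(6*o)/7 = 54*o/7)
U(E) = 0 (U(E) = E²*0 = 0)
-U(G(7, 7)) = -1*0 = 0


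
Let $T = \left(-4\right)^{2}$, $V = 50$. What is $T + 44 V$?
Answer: $2216$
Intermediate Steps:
$T = 16$
$T + 44 V = 16 + 44 \cdot 50 = 16 + 2200 = 2216$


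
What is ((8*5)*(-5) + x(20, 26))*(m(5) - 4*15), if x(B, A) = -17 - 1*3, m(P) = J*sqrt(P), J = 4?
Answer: 13200 - 880*sqrt(5) ≈ 11232.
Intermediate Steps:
m(P) = 4*sqrt(P)
x(B, A) = -20 (x(B, A) = -17 - 3 = -20)
((8*5)*(-5) + x(20, 26))*(m(5) - 4*15) = ((8*5)*(-5) - 20)*(4*sqrt(5) - 4*15) = (40*(-5) - 20)*(4*sqrt(5) - 60) = (-200 - 20)*(-60 + 4*sqrt(5)) = -220*(-60 + 4*sqrt(5)) = 13200 - 880*sqrt(5)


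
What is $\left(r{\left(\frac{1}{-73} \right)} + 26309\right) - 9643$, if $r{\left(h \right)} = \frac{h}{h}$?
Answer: $16667$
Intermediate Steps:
$r{\left(h \right)} = 1$
$\left(r{\left(\frac{1}{-73} \right)} + 26309\right) - 9643 = \left(1 + 26309\right) - 9643 = 26310 - 9643 = 16667$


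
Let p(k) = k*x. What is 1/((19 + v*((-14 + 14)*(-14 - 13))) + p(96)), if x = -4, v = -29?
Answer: -1/365 ≈ -0.0027397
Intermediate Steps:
p(k) = -4*k (p(k) = k*(-4) = -4*k)
1/((19 + v*((-14 + 14)*(-14 - 13))) + p(96)) = 1/((19 - 29*(-14 + 14)*(-14 - 13)) - 4*96) = 1/((19 - 0*(-27)) - 384) = 1/((19 - 29*0) - 384) = 1/((19 + 0) - 384) = 1/(19 - 384) = 1/(-365) = -1/365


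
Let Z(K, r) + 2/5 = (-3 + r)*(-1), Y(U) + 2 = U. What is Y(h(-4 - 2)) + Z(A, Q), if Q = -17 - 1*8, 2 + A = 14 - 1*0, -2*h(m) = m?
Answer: 143/5 ≈ 28.600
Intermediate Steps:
h(m) = -m/2
Y(U) = -2 + U
A = 12 (A = -2 + (14 - 1*0) = -2 + (14 + 0) = -2 + 14 = 12)
Q = -25 (Q = -17 - 8 = -25)
Z(K, r) = 13/5 - r (Z(K, r) = -2/5 + (-3 + r)*(-1) = -2/5 + (3 - r) = 13/5 - r)
Y(h(-4 - 2)) + Z(A, Q) = (-2 - (-4 - 2)/2) + (13/5 - 1*(-25)) = (-2 - 1/2*(-6)) + (13/5 + 25) = (-2 + 3) + 138/5 = 1 + 138/5 = 143/5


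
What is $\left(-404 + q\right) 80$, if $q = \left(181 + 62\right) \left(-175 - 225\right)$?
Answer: $-7808320$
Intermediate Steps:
$q = -97200$ ($q = 243 \left(-400\right) = -97200$)
$\left(-404 + q\right) 80 = \left(-404 - 97200\right) 80 = \left(-97604\right) 80 = -7808320$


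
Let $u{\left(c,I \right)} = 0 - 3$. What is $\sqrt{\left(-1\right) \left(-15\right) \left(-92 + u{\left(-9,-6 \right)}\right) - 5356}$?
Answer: $i \sqrt{6781} \approx 82.347 i$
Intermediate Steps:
$u{\left(c,I \right)} = -3$ ($u{\left(c,I \right)} = 0 - 3 = -3$)
$\sqrt{\left(-1\right) \left(-15\right) \left(-92 + u{\left(-9,-6 \right)}\right) - 5356} = \sqrt{\left(-1\right) \left(-15\right) \left(-92 - 3\right) - 5356} = \sqrt{15 \left(-95\right) - 5356} = \sqrt{-1425 - 5356} = \sqrt{-6781} = i \sqrt{6781}$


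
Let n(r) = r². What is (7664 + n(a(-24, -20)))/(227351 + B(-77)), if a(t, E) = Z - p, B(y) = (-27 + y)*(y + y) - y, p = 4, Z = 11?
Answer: 2571/81148 ≈ 0.031683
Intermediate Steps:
B(y) = -y + 2*y*(-27 + y) (B(y) = (-27 + y)*(2*y) - y = 2*y*(-27 + y) - y = -y + 2*y*(-27 + y))
a(t, E) = 7 (a(t, E) = 11 - 1*4 = 11 - 4 = 7)
(7664 + n(a(-24, -20)))/(227351 + B(-77)) = (7664 + 7²)/(227351 - 77*(-55 + 2*(-77))) = (7664 + 49)/(227351 - 77*(-55 - 154)) = 7713/(227351 - 77*(-209)) = 7713/(227351 + 16093) = 7713/243444 = 7713*(1/243444) = 2571/81148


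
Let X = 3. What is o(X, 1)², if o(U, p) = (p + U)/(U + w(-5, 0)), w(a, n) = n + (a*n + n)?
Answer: 16/9 ≈ 1.7778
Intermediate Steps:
w(a, n) = 2*n + a*n (w(a, n) = n + (n + a*n) = 2*n + a*n)
o(U, p) = (U + p)/U (o(U, p) = (p + U)/(U + 0*(2 - 5)) = (U + p)/(U + 0*(-3)) = (U + p)/(U + 0) = (U + p)/U)
o(X, 1)² = ((3 + 1)/3)² = ((⅓)*4)² = (4/3)² = 16/9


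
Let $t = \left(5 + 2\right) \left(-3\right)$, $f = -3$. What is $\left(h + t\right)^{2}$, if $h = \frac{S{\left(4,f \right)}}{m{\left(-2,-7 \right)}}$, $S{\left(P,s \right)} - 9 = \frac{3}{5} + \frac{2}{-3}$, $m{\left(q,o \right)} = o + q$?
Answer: $\frac{8814961}{18225} \approx 483.67$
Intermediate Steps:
$t = -21$ ($t = 7 \left(-3\right) = -21$)
$S{\left(P,s \right)} = \frac{134}{15}$ ($S{\left(P,s \right)} = 9 + \left(\frac{3}{5} + \frac{2}{-3}\right) = 9 + \left(3 \cdot \frac{1}{5} + 2 \left(- \frac{1}{3}\right)\right) = 9 + \left(\frac{3}{5} - \frac{2}{3}\right) = 9 - \frac{1}{15} = \frac{134}{15}$)
$h = - \frac{134}{135}$ ($h = \frac{134}{15 \left(-7 - 2\right)} = \frac{134}{15 \left(-9\right)} = \frac{134}{15} \left(- \frac{1}{9}\right) = - \frac{134}{135} \approx -0.99259$)
$\left(h + t\right)^{2} = \left(- \frac{134}{135} - 21\right)^{2} = \left(- \frac{2969}{135}\right)^{2} = \frac{8814961}{18225}$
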